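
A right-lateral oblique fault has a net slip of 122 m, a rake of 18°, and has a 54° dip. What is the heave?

22.2 m

dip-slip = net slip × sin(rake) = 122 m × sin(18°) = 37.70 m
heave = dip-slip × cos(dip) = 37.70 × cos(54°) = 22.2 m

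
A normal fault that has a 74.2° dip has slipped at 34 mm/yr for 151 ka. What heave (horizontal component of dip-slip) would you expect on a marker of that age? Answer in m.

1400 m

dip-slip = rate × time = 34 mm/yr × 151 ka = 5134 m
heave = dip-slip × cos(dip) = 5134 × cos(74.2°) = 1400 m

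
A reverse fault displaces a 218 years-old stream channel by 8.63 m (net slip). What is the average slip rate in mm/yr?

39.6 mm/yr

rate = 8.63 m / 218 years = 0.0396 m/yr = 39.6 mm/yr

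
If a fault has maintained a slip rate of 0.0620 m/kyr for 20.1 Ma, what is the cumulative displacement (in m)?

slip = rate × time = 0.0620 m/kyr × 20.1 Ma = 1250 m

1250 m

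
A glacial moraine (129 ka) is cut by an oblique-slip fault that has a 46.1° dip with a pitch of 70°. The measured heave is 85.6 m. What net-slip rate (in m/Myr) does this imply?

dip-slip = heave / cos(dip) = 85.6 / cos(46.1°) = 123.4 m
net slip = dip-slip / sin(rake) = 123.4 / sin(70°) = 131.4 m
rate = 131.4 m / 129 ka = 0.00102 m/yr = 1020 m/Myr

1020 m/Myr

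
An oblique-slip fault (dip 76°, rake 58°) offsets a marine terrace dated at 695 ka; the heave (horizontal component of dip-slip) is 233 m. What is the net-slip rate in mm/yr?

1.63 mm/yr

dip-slip = heave / cos(dip) = 233 / cos(76°) = 963.1 m
net slip = dip-slip / sin(rake) = 963.1 / sin(58°) = 1136 m
rate = 1136 m / 695 ka = 0.00163 m/yr = 1.63 mm/yr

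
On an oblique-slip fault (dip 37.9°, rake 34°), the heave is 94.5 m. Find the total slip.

dip-slip = heave / cos(dip) = 94.5 / cos(37.9°) = 119.8 m
net slip = dip-slip / sin(rake) = 119.8 / sin(34°) = 214 m

214 m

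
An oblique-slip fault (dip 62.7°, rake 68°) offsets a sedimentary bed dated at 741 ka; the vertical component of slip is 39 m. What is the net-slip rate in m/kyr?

0.0639 m/kyr

dip-slip = throw / sin(dip) = 39 / sin(62.7°) = 43.89 m
net slip = dip-slip / sin(rake) = 43.89 / sin(68°) = 47.34 m
rate = 47.34 m / 741 ka = 0.0000639 m/yr = 0.0639 m/kyr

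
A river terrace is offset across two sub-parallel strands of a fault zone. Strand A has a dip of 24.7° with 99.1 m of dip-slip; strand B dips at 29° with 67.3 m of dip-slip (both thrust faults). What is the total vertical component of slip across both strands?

throw_A = 99.1 × sin(24.7°) = 41.41 m
throw_B = 67.3 × sin(29°) = 32.63 m
total = 41.41 + 32.63 = 74 m

74 m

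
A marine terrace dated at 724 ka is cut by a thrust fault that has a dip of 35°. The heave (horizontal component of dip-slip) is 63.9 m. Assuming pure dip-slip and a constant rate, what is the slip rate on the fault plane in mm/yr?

dip-slip = heave / cos(dip) = 63.9 m / cos(35°) = 78.01 m
rate = 78.01 m / 724 ka = 0.000108 m/yr = 0.108 mm/yr

0.108 mm/yr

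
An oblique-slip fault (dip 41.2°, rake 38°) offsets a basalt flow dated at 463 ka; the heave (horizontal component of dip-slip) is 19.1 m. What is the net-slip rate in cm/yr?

dip-slip = heave / cos(dip) = 19.1 / cos(41.2°) = 25.38 m
net slip = dip-slip / sin(rake) = 25.38 / sin(38°) = 41.23 m
rate = 41.23 m / 463 ka = 0.0000891 m/yr = 0.00891 cm/yr

0.00891 cm/yr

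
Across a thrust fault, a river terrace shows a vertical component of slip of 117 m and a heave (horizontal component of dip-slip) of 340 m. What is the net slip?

net slip = √(throw² + heave²) = √(117² + 340²) = 360 m

360 m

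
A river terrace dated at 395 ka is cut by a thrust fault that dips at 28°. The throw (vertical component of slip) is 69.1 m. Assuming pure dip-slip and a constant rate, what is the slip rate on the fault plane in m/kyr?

dip-slip = throw / sin(dip) = 69.1 m / sin(28°) = 147.2 m
rate = 147.2 m / 395 ka = 0.000373 m/yr = 0.373 m/kyr

0.373 m/kyr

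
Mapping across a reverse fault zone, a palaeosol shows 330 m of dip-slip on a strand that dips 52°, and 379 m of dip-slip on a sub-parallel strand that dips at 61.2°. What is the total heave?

heave_A = 330 × cos(52°) = 203.2 m
heave_B = 379 × cos(61.2°) = 182.6 m
total = 203.2 + 182.6 = 386 m

386 m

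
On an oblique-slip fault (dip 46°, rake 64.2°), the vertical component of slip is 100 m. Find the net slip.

dip-slip = throw / sin(dip) = 100 / sin(46°) = 139 m
net slip = dip-slip / sin(rake) = 139 / sin(64.2°) = 154 m

154 m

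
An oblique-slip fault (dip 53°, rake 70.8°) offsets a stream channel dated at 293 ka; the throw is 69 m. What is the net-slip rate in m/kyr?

dip-slip = throw / sin(dip) = 69 / sin(53°) = 86.40 m
net slip = dip-slip / sin(rake) = 86.40 / sin(70.8°) = 91.49 m
rate = 91.49 m / 293 ka = 0.000312 m/yr = 0.312 m/kyr

0.312 m/kyr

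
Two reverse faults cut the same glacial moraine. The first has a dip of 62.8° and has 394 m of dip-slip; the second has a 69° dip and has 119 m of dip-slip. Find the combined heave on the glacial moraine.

223 m

heave_A = 394 × cos(62.8°) = 180.1 m
heave_B = 119 × cos(69°) = 42.65 m
total = 180.1 + 42.65 = 223 m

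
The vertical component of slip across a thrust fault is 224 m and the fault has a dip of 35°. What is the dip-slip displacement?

dip-slip = throw / sin(dip) = 224 / sin(35°) = 391 m

391 m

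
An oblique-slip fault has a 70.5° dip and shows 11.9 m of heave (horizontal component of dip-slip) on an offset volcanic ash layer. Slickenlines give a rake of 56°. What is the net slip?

43 m

dip-slip = heave / cos(dip) = 11.9 / cos(70.5°) = 35.65 m
net slip = dip-slip / sin(rake) = 35.65 / sin(56°) = 43 m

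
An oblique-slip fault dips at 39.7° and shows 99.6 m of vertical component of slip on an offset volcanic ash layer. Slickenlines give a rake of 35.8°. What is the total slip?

267 m

dip-slip = throw / sin(dip) = 99.6 / sin(39.7°) = 155.9 m
net slip = dip-slip / sin(rake) = 155.9 / sin(35.8°) = 267 m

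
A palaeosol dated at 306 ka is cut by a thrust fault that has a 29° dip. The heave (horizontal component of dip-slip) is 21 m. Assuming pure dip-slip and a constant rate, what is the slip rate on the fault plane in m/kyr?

dip-slip = heave / cos(dip) = 21 m / cos(29°) = 24.01 m
rate = 24.01 m / 306 ka = 0.0000785 m/yr = 0.0785 m/kyr

0.0785 m/kyr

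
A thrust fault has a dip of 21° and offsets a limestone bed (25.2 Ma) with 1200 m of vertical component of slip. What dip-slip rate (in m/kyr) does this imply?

0.133 m/kyr

dip-slip = throw / sin(dip) = 1200 m / sin(21°) = 3349 m
rate = 3349 m / 25.2 Ma = 0.000133 m/yr = 0.133 m/kyr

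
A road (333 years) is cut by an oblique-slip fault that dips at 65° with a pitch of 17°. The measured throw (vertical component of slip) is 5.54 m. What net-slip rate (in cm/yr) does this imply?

6.28 cm/yr

dip-slip = throw / sin(dip) = 5.54 / sin(65°) = 6.113 m
net slip = dip-slip / sin(rake) = 6.113 / sin(17°) = 20.91 m
rate = 20.91 m / 333 years = 0.0628 m/yr = 6.28 cm/yr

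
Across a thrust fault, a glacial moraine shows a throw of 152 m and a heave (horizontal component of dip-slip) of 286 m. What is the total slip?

324 m

net slip = √(throw² + heave²) = √(152² + 286²) = 324 m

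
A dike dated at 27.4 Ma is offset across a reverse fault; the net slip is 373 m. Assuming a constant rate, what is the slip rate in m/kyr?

rate = 373 m / 27.4 Ma = 0.0000136 m/yr = 0.0136 m/kyr

0.0136 m/kyr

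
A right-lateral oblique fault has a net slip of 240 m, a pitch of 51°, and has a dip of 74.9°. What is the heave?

dip-slip = net slip × sin(rake) = 240 m × sin(51°) = 186.5 m
heave = dip-slip × cos(dip) = 186.5 × cos(74.9°) = 48.6 m

48.6 m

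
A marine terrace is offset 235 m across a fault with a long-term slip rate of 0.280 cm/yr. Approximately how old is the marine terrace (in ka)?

age = offset / rate = 235 m / (0.280 cm/yr) = 83900 yr = 83.9 ka

83.9 ka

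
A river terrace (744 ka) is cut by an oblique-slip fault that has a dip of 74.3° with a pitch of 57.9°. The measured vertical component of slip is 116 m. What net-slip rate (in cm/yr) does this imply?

dip-slip = throw / sin(dip) = 116 / sin(74.3°) = 120.5 m
net slip = dip-slip / sin(rake) = 120.5 / sin(57.9°) = 142.2 m
rate = 142.2 m / 744 ka = 0.000191 m/yr = 0.0191 cm/yr

0.0191 cm/yr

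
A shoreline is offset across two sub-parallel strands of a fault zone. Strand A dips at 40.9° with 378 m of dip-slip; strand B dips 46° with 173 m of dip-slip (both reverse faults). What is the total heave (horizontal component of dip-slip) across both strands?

heave_A = 378 × cos(40.9°) = 285.7 m
heave_B = 173 × cos(46°) = 120.2 m
total = 285.7 + 120.2 = 406 m

406 m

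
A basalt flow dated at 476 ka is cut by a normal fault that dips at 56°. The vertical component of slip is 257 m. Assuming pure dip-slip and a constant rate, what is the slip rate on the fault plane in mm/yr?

dip-slip = throw / sin(dip) = 257 m / sin(56°) = 310 m
rate = 310 m / 476 ka = 0.000651 m/yr = 0.651 mm/yr

0.651 mm/yr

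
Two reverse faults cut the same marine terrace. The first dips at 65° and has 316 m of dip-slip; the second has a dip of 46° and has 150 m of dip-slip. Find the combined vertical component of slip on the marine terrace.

throw_A = 316 × sin(65°) = 286.4 m
throw_B = 150 × sin(46°) = 107.9 m
total = 286.4 + 107.9 = 394 m

394 m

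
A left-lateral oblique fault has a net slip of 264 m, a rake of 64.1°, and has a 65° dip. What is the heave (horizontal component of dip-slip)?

dip-slip = net slip × sin(rake) = 264 m × sin(64.1°) = 237.5 m
heave = dip-slip × cos(dip) = 237.5 × cos(65°) = 100 m

100 m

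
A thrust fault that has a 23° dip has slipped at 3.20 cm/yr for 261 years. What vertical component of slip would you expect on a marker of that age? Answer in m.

3.26 m

dip-slip = rate × time = 3.20 cm/yr × 261 years = 8.352 m
throw = dip-slip × sin(dip) = 8.352 × sin(23°) = 3.26 m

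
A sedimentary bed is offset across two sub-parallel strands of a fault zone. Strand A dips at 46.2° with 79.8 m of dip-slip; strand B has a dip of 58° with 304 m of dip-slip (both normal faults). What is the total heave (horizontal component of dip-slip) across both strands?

heave_A = 79.8 × cos(46.2°) = 55.23 m
heave_B = 304 × cos(58°) = 161.1 m
total = 55.23 + 161.1 = 216 m

216 m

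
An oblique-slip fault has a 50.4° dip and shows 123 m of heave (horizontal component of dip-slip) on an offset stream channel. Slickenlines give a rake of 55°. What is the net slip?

236 m

dip-slip = heave / cos(dip) = 123 / cos(50.4°) = 193 m
net slip = dip-slip / sin(rake) = 193 / sin(55°) = 236 m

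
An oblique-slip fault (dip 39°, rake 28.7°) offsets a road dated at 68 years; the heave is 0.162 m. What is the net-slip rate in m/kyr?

6.38 m/kyr

dip-slip = heave / cos(dip) = 0.162 / cos(39°) = 0.2085 m
net slip = dip-slip / sin(rake) = 0.2085 / sin(28.7°) = 0.4341 m
rate = 0.4341 m / 68 years = 0.00638 m/yr = 6.38 m/kyr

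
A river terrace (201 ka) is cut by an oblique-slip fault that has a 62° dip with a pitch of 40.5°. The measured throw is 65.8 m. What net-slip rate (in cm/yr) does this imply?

0.0571 cm/yr

dip-slip = throw / sin(dip) = 65.8 / sin(62°) = 74.52 m
net slip = dip-slip / sin(rake) = 74.52 / sin(40.5°) = 114.7 m
rate = 114.7 m / 201 ka = 0.000571 m/yr = 0.0571 cm/yr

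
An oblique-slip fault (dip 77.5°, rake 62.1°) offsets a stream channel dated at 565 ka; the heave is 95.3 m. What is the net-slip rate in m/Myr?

882 m/Myr

dip-slip = heave / cos(dip) = 95.3 / cos(77.5°) = 440.3 m
net slip = dip-slip / sin(rake) = 440.3 / sin(62.1°) = 498.2 m
rate = 498.2 m / 565 ka = 0.000882 m/yr = 882 m/Myr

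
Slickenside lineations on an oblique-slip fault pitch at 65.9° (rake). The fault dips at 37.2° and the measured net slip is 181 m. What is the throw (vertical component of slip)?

99.9 m

dip-slip = net slip × sin(rake) = 181 m × sin(65.9°) = 165.2 m
throw = dip-slip × sin(dip) = 165.2 × sin(37.2°) = 99.9 m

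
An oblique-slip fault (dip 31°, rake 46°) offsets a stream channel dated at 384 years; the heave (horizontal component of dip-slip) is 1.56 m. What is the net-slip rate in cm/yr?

0.659 cm/yr

dip-slip = heave / cos(dip) = 1.56 / cos(31°) = 1.820 m
net slip = dip-slip / sin(rake) = 1.820 / sin(46°) = 2.530 m
rate = 2.530 m / 384 years = 0.00659 m/yr = 0.659 cm/yr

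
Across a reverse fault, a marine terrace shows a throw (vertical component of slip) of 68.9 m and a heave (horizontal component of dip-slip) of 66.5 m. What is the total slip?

95.8 m

net slip = √(throw² + heave²) = √(68.9² + 66.5²) = 95.8 m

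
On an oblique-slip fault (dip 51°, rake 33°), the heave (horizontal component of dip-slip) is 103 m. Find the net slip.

dip-slip = heave / cos(dip) = 103 / cos(51°) = 163.7 m
net slip = dip-slip / sin(rake) = 163.7 / sin(33°) = 301 m

301 m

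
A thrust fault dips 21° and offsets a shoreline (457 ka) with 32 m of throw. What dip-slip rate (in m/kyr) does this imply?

dip-slip = throw / sin(dip) = 32 m / sin(21°) = 89.29 m
rate = 89.29 m / 457 ka = 0.000195 m/yr = 0.195 m/kyr

0.195 m/kyr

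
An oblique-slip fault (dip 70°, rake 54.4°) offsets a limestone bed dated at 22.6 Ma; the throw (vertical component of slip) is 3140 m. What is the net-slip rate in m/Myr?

182 m/Myr

dip-slip = throw / sin(dip) = 3140 / sin(70°) = 3342 m
net slip = dip-slip / sin(rake) = 3342 / sin(54.4°) = 4110 m
rate = 4110 m / 22.6 Ma = 0.000182 m/yr = 182 m/Myr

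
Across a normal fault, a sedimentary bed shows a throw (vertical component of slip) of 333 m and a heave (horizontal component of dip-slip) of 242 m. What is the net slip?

net slip = √(throw² + heave²) = √(333² + 242²) = 412 m

412 m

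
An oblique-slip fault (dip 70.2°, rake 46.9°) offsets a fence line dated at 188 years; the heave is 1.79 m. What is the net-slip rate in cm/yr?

dip-slip = heave / cos(dip) = 1.79 / cos(70.2°) = 5.284 m
net slip = dip-slip / sin(rake) = 5.284 / sin(46.9°) = 7.237 m
rate = 7.237 m / 188 years = 0.0385 m/yr = 3.85 cm/yr

3.85 cm/yr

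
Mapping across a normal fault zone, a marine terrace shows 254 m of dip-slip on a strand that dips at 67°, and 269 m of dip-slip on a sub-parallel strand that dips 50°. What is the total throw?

440 m

throw_A = 254 × sin(67°) = 233.8 m
throw_B = 269 × sin(50°) = 206.1 m
total = 233.8 + 206.1 = 440 m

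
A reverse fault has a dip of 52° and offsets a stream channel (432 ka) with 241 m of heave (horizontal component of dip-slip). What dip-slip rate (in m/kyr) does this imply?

0.906 m/kyr

dip-slip = heave / cos(dip) = 241 m / cos(52°) = 391.4 m
rate = 391.4 m / 432 ka = 0.000906 m/yr = 0.906 m/kyr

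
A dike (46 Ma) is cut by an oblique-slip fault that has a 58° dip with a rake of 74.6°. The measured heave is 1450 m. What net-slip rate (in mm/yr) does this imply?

0.0617 mm/yr

dip-slip = heave / cos(dip) = 1450 / cos(58°) = 2736 m
net slip = dip-slip / sin(rake) = 2736 / sin(74.6°) = 2838 m
rate = 2838 m / 46 Ma = 0.0000617 m/yr = 0.0617 mm/yr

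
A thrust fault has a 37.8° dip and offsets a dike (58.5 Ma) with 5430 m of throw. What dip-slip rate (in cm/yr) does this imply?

dip-slip = throw / sin(dip) = 5430 m / sin(37.8°) = 8859 m
rate = 8859 m / 58.5 Ma = 0.000151 m/yr = 0.0151 cm/yr

0.0151 cm/yr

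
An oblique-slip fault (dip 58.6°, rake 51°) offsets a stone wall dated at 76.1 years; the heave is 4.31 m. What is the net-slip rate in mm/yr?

dip-slip = heave / cos(dip) = 4.31 / cos(58.6°) = 8.272 m
net slip = dip-slip / sin(rake) = 8.272 / sin(51°) = 10.64 m
rate = 10.64 m / 76.1 years = 0.140 m/yr = 140 mm/yr

140 mm/yr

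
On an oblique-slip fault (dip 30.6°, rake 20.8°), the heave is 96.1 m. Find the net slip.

dip-slip = heave / cos(dip) = 96.1 / cos(30.6°) = 111.6 m
net slip = dip-slip / sin(rake) = 111.6 / sin(20.8°) = 314 m

314 m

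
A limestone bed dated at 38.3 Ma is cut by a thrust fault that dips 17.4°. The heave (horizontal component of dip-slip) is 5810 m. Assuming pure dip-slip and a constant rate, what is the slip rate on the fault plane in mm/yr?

0.159 mm/yr

dip-slip = heave / cos(dip) = 5810 m / cos(17.4°) = 6089 m
rate = 6089 m / 38.3 Ma = 0.000159 m/yr = 0.159 mm/yr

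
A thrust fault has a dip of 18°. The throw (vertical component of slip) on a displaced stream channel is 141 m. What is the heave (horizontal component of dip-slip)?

heave = throw / tan(dip) = 141 / tan(18°) = 434 m

434 m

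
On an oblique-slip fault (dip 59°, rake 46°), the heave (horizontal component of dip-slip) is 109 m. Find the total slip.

dip-slip = heave / cos(dip) = 109 / cos(59°) = 211.6 m
net slip = dip-slip / sin(rake) = 211.6 / sin(46°) = 294 m

294 m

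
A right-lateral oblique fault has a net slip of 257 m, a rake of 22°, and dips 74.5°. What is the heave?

dip-slip = net slip × sin(rake) = 257 m × sin(22°) = 96.27 m
heave = dip-slip × cos(dip) = 96.27 × cos(74.5°) = 25.7 m

25.7 m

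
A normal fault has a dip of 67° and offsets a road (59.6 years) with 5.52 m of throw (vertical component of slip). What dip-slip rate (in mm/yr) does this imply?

101 mm/yr

dip-slip = throw / sin(dip) = 5.52 m / sin(67°) = 5.997 m
rate = 5.997 m / 59.6 years = 0.101 m/yr = 101 mm/yr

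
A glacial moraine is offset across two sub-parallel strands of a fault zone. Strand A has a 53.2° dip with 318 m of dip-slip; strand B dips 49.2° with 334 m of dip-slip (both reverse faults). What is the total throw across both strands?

throw_A = 318 × sin(53.2°) = 254.6 m
throw_B = 334 × sin(49.2°) = 252.8 m
total = 254.6 + 252.8 = 507 m

507 m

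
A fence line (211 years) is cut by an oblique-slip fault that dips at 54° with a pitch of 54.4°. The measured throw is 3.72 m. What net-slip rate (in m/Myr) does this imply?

dip-slip = throw / sin(dip) = 3.72 / sin(54°) = 4.598 m
net slip = dip-slip / sin(rake) = 4.598 / sin(54.4°) = 5.655 m
rate = 5.655 m / 211 years = 0.0268 m/yr = 26800 m/Myr

26800 m/Myr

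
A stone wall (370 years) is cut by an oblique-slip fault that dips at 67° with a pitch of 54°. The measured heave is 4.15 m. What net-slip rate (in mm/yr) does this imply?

dip-slip = heave / cos(dip) = 4.15 / cos(67°) = 10.62 m
net slip = dip-slip / sin(rake) = 10.62 / sin(54°) = 13.13 m
rate = 13.13 m / 370 years = 0.0355 m/yr = 35.5 mm/yr

35.5 mm/yr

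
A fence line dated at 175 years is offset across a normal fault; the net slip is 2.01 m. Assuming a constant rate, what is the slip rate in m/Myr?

rate = 2.01 m / 175 years = 0.0115 m/yr = 11500 m/Myr

11500 m/Myr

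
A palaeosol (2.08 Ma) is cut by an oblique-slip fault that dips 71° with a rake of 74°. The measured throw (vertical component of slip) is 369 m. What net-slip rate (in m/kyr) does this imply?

dip-slip = throw / sin(dip) = 369 / sin(71°) = 390.3 m
net slip = dip-slip / sin(rake) = 390.3 / sin(74°) = 406 m
rate = 406 m / 2.08 Ma = 0.000195 m/yr = 0.195 m/kyr

0.195 m/kyr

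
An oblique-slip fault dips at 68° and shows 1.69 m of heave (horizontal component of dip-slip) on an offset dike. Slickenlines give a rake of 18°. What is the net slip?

14.6 m

dip-slip = heave / cos(dip) = 1.69 / cos(68°) = 4.511 m
net slip = dip-slip / sin(rake) = 4.511 / sin(18°) = 14.6 m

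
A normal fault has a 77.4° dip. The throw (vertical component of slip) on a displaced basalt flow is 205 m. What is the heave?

45.8 m

heave = throw / tan(dip) = 205 / tan(77.4°) = 45.8 m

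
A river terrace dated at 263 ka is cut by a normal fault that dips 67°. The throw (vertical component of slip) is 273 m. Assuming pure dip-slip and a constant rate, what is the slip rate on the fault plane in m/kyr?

1.13 m/kyr

dip-slip = throw / sin(dip) = 273 m / sin(67°) = 296.6 m
rate = 296.6 m / 263 ka = 0.00113 m/yr = 1.13 m/kyr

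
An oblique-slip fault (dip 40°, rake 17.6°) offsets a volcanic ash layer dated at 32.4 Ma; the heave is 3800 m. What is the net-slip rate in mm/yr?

0.506 mm/yr

dip-slip = heave / cos(dip) = 3800 / cos(40°) = 4961 m
net slip = dip-slip / sin(rake) = 4961 / sin(17.6°) = 16410 m
rate = 16410 m / 32.4 Ma = 0.000506 m/yr = 0.506 mm/yr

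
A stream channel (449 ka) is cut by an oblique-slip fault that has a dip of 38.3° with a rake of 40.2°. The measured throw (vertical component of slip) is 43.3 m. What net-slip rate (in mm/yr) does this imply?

0.241 mm/yr

dip-slip = throw / sin(dip) = 43.3 / sin(38.3°) = 69.86 m
net slip = dip-slip / sin(rake) = 69.86 / sin(40.2°) = 108.2 m
rate = 108.2 m / 449 ka = 0.000241 m/yr = 0.241 mm/yr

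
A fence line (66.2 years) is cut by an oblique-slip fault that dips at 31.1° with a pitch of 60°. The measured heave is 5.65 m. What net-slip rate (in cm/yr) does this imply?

11.5 cm/yr

dip-slip = heave / cos(dip) = 5.65 / cos(31.1°) = 6.598 m
net slip = dip-slip / sin(rake) = 6.598 / sin(60°) = 7.619 m
rate = 7.619 m / 66.2 years = 0.115 m/yr = 11.5 cm/yr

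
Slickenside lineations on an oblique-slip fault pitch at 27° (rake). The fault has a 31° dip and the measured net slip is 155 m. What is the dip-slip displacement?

dip-slip = net slip × sin(rake) = 155 m × sin(27°) = 70.4 m

70.4 m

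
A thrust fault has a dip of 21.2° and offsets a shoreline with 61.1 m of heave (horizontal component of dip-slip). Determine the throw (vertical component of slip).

throw = heave × tan(dip) = 61.1 × tan(21.2°) = 23.7 m

23.7 m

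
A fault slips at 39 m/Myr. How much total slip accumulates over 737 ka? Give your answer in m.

28.7 m

slip = rate × time = 39 m/Myr × 737 ka = 28.7 m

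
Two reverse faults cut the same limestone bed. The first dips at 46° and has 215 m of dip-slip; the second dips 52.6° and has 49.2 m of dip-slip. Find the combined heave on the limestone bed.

179 m

heave_A = 215 × cos(46°) = 149.4 m
heave_B = 49.2 × cos(52.6°) = 29.88 m
total = 149.4 + 29.88 = 179 m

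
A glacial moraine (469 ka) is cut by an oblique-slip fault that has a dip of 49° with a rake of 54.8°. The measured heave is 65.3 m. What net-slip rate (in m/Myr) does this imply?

260 m/Myr

dip-slip = heave / cos(dip) = 65.3 / cos(49°) = 99.53 m
net slip = dip-slip / sin(rake) = 99.53 / sin(54.8°) = 121.8 m
rate = 121.8 m / 469 ka = 0.000260 m/yr = 260 m/Myr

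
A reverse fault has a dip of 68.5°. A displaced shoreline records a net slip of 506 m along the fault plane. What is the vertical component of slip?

throw = dip-slip × sin(dip) = 506 m × sin(68.5°) = 471 m

471 m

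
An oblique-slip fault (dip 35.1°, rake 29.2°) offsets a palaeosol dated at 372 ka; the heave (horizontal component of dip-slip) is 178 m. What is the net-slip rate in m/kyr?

dip-slip = heave / cos(dip) = 178 / cos(35.1°) = 217.6 m
net slip = dip-slip / sin(rake) = 217.6 / sin(29.2°) = 446 m
rate = 446 m / 372 ka = 0.00120 m/yr = 1.20 m/kyr

1.20 m/kyr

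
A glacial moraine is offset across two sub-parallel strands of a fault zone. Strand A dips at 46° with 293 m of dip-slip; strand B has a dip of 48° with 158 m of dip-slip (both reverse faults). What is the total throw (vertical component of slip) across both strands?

throw_A = 293 × sin(46°) = 210.8 m
throw_B = 158 × sin(48°) = 117.4 m
total = 210.8 + 117.4 = 328 m

328 m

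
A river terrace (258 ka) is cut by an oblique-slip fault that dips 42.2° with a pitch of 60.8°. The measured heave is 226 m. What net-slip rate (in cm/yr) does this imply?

0.135 cm/yr

dip-slip = heave / cos(dip) = 226 / cos(42.2°) = 305.1 m
net slip = dip-slip / sin(rake) = 305.1 / sin(60.8°) = 349.5 m
rate = 349.5 m / 258 ka = 0.00135 m/yr = 0.135 cm/yr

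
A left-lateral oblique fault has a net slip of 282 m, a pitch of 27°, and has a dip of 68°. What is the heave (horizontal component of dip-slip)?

dip-slip = net slip × sin(rake) = 282 m × sin(27°) = 128 m
heave = dip-slip × cos(dip) = 128 × cos(68°) = 48 m

48 m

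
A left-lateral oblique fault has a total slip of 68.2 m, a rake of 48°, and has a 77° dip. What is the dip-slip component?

dip-slip = net slip × sin(rake) = 68.2 m × sin(48°) = 50.7 m

50.7 m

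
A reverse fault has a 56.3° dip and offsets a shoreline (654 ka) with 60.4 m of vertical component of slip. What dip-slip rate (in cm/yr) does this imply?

0.0111 cm/yr

dip-slip = throw / sin(dip) = 60.4 m / sin(56.3°) = 72.60 m
rate = 72.60 m / 654 ka = 0.000111 m/yr = 0.0111 cm/yr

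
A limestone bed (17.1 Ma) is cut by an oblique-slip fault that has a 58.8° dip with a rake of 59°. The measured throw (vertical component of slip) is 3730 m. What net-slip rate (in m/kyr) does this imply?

dip-slip = throw / sin(dip) = 3730 / sin(58.8°) = 4361 m
net slip = dip-slip / sin(rake) = 4361 / sin(59°) = 5087 m
rate = 5087 m / 17.1 Ma = 0.000298 m/yr = 0.298 m/kyr

0.298 m/kyr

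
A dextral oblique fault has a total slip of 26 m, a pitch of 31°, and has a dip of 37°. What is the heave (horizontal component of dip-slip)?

dip-slip = net slip × sin(rake) = 26 m × sin(31°) = 13.39 m
heave = dip-slip × cos(dip) = 13.39 × cos(37°) = 10.7 m

10.7 m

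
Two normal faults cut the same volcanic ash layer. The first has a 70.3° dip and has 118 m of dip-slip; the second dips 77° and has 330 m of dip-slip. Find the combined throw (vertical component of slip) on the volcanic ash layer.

433 m

throw_A = 118 × sin(70.3°) = 111.1 m
throw_B = 330 × sin(77°) = 321.5 m
total = 111.1 + 321.5 = 433 m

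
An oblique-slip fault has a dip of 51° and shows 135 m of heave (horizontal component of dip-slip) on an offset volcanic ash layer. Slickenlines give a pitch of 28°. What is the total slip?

457 m

dip-slip = heave / cos(dip) = 135 / cos(51°) = 214.5 m
net slip = dip-slip / sin(rake) = 214.5 / sin(28°) = 457 m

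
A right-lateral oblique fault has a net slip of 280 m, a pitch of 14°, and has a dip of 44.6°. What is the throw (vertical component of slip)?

dip-slip = net slip × sin(rake) = 280 m × sin(14°) = 67.74 m
throw = dip-slip × sin(dip) = 67.74 × sin(44.6°) = 47.6 m

47.6 m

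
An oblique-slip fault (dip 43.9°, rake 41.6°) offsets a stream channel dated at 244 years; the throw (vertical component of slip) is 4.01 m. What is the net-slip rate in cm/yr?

dip-slip = throw / sin(dip) = 4.01 / sin(43.9°) = 5.783 m
net slip = dip-slip / sin(rake) = 5.783 / sin(41.6°) = 8.710 m
rate = 8.710 m / 244 years = 0.0357 m/yr = 3.57 cm/yr

3.57 cm/yr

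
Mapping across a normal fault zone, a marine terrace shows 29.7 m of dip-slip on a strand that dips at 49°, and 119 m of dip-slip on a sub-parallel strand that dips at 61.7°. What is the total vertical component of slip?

throw_A = 29.7 × sin(49°) = 22.41 m
throw_B = 119 × sin(61.7°) = 104.8 m
total = 22.41 + 104.8 = 127 m

127 m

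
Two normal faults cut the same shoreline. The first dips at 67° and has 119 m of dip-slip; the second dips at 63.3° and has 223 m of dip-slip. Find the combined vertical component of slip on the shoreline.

throw_A = 119 × sin(67°) = 109.5 m
throw_B = 223 × sin(63.3°) = 199.2 m
total = 109.5 + 199.2 = 309 m

309 m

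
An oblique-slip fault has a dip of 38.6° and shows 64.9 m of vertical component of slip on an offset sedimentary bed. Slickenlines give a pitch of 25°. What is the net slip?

dip-slip = throw / sin(dip) = 64.9 / sin(38.6°) = 104 m
net slip = dip-slip / sin(rake) = 104 / sin(25°) = 246 m

246 m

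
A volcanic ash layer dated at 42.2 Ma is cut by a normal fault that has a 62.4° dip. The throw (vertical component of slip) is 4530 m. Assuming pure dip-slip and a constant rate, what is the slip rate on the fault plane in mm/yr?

dip-slip = throw / sin(dip) = 4530 m / sin(62.4°) = 5112 m
rate = 5112 m / 42.2 Ma = 0.000121 m/yr = 0.121 mm/yr

0.121 mm/yr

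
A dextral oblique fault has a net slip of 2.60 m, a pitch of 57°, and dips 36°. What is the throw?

dip-slip = net slip × sin(rake) = 2.60 m × sin(57°) = 2.181 m
throw = dip-slip × sin(dip) = 2.181 × sin(36°) = 1.28 m

1.28 m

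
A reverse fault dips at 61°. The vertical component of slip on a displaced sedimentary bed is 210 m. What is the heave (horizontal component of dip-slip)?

heave = throw / tan(dip) = 210 / tan(61°) = 116 m

116 m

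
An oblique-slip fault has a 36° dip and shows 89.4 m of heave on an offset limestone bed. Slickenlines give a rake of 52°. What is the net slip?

dip-slip = heave / cos(dip) = 89.4 / cos(36°) = 110.5 m
net slip = dip-slip / sin(rake) = 110.5 / sin(52°) = 140 m

140 m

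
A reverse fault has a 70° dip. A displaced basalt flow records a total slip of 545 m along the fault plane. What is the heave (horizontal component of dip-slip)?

186 m

heave = dip-slip × cos(dip) = 545 m × cos(70°) = 186 m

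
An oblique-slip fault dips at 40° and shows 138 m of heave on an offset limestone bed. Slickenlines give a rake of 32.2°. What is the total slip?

338 m

dip-slip = heave / cos(dip) = 138 / cos(40°) = 180.1 m
net slip = dip-slip / sin(rake) = 180.1 / sin(32.2°) = 338 m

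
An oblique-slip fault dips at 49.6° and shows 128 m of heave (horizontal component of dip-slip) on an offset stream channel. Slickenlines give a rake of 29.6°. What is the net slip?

400 m

dip-slip = heave / cos(dip) = 128 / cos(49.6°) = 197.5 m
net slip = dip-slip / sin(rake) = 197.5 / sin(29.6°) = 400 m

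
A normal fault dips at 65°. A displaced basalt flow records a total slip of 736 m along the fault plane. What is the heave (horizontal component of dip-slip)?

heave = dip-slip × cos(dip) = 736 m × cos(65°) = 311 m

311 m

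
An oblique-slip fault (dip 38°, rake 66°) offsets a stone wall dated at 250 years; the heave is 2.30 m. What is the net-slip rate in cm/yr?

dip-slip = heave / cos(dip) = 2.30 / cos(38°) = 2.919 m
net slip = dip-slip / sin(rake) = 2.919 / sin(66°) = 3.195 m
rate = 3.195 m / 250 years = 0.0128 m/yr = 1.28 cm/yr

1.28 cm/yr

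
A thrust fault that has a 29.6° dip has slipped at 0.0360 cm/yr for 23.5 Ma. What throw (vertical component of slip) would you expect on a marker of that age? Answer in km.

4.18 km

dip-slip = rate × time = 0.0360 cm/yr × 23.5 Ma = 8460 m
throw = dip-slip × sin(dip) = 8460 × sin(29.6°) = 4180 m = 4.18 km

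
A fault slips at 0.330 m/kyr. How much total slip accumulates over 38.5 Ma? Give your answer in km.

slip = rate × time = 0.330 m/kyr × 38.5 Ma = 12700 m = 12.7 km

12.7 km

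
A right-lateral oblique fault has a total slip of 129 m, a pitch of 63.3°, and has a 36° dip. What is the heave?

93.2 m

dip-slip = net slip × sin(rake) = 129 m × sin(63.3°) = 115.2 m
heave = dip-slip × cos(dip) = 115.2 × cos(36°) = 93.2 m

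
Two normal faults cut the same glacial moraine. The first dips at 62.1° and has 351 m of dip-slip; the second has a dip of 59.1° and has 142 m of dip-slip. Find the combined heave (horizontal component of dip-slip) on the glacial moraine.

237 m

heave_A = 351 × cos(62.1°) = 164.2 m
heave_B = 142 × cos(59.1°) = 72.92 m
total = 164.2 + 72.92 = 237 m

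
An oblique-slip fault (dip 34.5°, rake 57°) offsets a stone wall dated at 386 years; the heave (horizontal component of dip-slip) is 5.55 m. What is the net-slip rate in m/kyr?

dip-slip = heave / cos(dip) = 5.55 / cos(34.5°) = 6.734 m
net slip = dip-slip / sin(rake) = 6.734 / sin(57°) = 8.030 m
rate = 8.030 m / 386 years = 0.0208 m/yr = 20.8 m/kyr

20.8 m/kyr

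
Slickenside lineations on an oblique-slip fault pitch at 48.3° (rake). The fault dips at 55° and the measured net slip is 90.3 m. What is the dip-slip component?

67.4 m

dip-slip = net slip × sin(rake) = 90.3 m × sin(48.3°) = 67.4 m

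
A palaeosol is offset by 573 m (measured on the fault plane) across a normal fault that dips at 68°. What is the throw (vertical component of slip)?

throw = dip-slip × sin(dip) = 573 m × sin(68°) = 531 m

531 m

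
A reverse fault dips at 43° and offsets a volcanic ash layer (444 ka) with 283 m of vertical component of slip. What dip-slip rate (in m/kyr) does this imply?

dip-slip = throw / sin(dip) = 283 m / sin(43°) = 415 m
rate = 415 m / 444 ka = 0.000935 m/yr = 0.935 m/kyr

0.935 m/kyr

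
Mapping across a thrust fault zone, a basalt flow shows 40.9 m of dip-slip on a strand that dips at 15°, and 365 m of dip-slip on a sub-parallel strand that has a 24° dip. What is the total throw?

throw_A = 40.9 × sin(15°) = 10.59 m
throw_B = 365 × sin(24°) = 148.5 m
total = 10.59 + 148.5 = 159 m

159 m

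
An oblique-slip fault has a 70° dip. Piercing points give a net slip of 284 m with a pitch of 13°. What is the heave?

dip-slip = net slip × sin(rake) = 284 m × sin(13°) = 63.89 m
heave = dip-slip × cos(dip) = 63.89 × cos(70°) = 21.9 m

21.9 m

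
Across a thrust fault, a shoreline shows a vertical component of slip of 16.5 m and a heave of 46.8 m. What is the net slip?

49.6 m

net slip = √(throw² + heave²) = √(16.5² + 46.8²) = 49.6 m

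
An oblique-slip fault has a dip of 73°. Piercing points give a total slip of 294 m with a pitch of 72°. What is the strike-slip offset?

strike-slip = net slip × cos(rake) = 294 m × cos(72°) = 90.9 m

90.9 m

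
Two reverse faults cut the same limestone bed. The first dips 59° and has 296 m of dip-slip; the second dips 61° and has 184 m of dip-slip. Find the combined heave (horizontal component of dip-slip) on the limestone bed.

242 m

heave_A = 296 × cos(59°) = 152.5 m
heave_B = 184 × cos(61°) = 89.20 m
total = 152.5 + 89.20 = 242 m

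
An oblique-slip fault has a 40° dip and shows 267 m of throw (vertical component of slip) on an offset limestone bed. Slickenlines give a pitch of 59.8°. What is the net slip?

dip-slip = throw / sin(dip) = 267 / sin(40°) = 415.4 m
net slip = dip-slip / sin(rake) = 415.4 / sin(59.8°) = 481 m

481 m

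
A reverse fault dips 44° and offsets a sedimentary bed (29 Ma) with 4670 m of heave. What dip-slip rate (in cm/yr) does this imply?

dip-slip = heave / cos(dip) = 4670 m / cos(44°) = 6492 m
rate = 6492 m / 29 Ma = 0.000224 m/yr = 0.0224 cm/yr

0.0224 cm/yr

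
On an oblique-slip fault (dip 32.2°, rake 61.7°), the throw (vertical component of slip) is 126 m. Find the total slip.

dip-slip = throw / sin(dip) = 126 / sin(32.2°) = 236.5 m
net slip = dip-slip / sin(rake) = 236.5 / sin(61.7°) = 269 m

269 m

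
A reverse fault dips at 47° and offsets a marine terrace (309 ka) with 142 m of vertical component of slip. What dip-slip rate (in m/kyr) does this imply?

0.628 m/kyr

dip-slip = throw / sin(dip) = 142 m / sin(47°) = 194.2 m
rate = 194.2 m / 309 ka = 0.000628 m/yr = 0.628 m/kyr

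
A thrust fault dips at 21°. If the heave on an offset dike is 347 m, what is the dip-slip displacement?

372 m

dip-slip = heave / cos(dip) = 347 / cos(21°) = 372 m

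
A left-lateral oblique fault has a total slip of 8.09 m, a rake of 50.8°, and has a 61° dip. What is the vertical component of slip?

dip-slip = net slip × sin(rake) = 8.09 m × sin(50.8°) = 6.269 m
throw = dip-slip × sin(dip) = 6.269 × sin(61°) = 5.48 m

5.48 m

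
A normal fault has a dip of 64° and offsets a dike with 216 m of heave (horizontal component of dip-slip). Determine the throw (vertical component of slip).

443 m

throw = heave × tan(dip) = 216 × tan(64°) = 443 m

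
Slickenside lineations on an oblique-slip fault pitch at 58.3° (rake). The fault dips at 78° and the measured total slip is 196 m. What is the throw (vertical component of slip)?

163 m

dip-slip = net slip × sin(rake) = 196 m × sin(58.3°) = 166.8 m
throw = dip-slip × sin(dip) = 166.8 × sin(78°) = 163 m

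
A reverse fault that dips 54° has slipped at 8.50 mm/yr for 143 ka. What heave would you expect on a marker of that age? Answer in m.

dip-slip = rate × time = 8.50 mm/yr × 143 ka = 1216 m
heave = dip-slip × cos(dip) = 1216 × cos(54°) = 714 m

714 m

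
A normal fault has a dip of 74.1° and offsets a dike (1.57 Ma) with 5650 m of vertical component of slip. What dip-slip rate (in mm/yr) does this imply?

dip-slip = throw / sin(dip) = 5650 m / sin(74.1°) = 5875 m
rate = 5875 m / 1.57 Ma = 0.00374 m/yr = 3.74 mm/yr

3.74 mm/yr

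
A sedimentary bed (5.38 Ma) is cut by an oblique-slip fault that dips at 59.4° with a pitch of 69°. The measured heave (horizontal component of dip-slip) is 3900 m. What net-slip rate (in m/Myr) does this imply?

dip-slip = heave / cos(dip) = 3900 / cos(59.4°) = 7661 m
net slip = dip-slip / sin(rake) = 7661 / sin(69°) = 8207 m
rate = 8207 m / 5.38 Ma = 0.00153 m/yr = 1530 m/Myr

1530 m/Myr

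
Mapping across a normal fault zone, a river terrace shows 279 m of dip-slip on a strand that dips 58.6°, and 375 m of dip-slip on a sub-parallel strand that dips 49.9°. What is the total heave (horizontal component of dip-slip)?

387 m

heave_A = 279 × cos(58.6°) = 145.4 m
heave_B = 375 × cos(49.9°) = 241.5 m
total = 145.4 + 241.5 = 387 m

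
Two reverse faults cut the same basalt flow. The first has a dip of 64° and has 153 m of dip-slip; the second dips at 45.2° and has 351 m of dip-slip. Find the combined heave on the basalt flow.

heave_A = 153 × cos(64°) = 67.07 m
heave_B = 351 × cos(45.2°) = 247.3 m
total = 67.07 + 247.3 = 314 m

314 m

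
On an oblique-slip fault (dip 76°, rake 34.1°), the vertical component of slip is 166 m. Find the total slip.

305 m

dip-slip = throw / sin(dip) = 166 / sin(76°) = 171.1 m
net slip = dip-slip / sin(rake) = 171.1 / sin(34.1°) = 305 m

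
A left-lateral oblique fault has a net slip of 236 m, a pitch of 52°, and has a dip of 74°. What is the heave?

51.3 m

dip-slip = net slip × sin(rake) = 236 m × sin(52°) = 186 m
heave = dip-slip × cos(dip) = 186 × cos(74°) = 51.3 m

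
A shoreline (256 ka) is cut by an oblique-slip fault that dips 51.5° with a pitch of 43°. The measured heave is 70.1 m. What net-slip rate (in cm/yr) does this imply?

dip-slip = heave / cos(dip) = 70.1 / cos(51.5°) = 112.6 m
net slip = dip-slip / sin(rake) = 112.6 / sin(43°) = 165.1 m
rate = 165.1 m / 256 ka = 0.000645 m/yr = 0.0645 cm/yr

0.0645 cm/yr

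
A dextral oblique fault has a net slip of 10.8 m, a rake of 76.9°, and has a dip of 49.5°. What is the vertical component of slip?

dip-slip = net slip × sin(rake) = 10.8 m × sin(76.9°) = 10.52 m
throw = dip-slip × sin(dip) = 10.52 × sin(49.5°) = 8 m

8 m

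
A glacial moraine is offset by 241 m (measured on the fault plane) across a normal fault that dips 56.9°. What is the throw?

throw = dip-slip × sin(dip) = 241 m × sin(56.9°) = 202 m

202 m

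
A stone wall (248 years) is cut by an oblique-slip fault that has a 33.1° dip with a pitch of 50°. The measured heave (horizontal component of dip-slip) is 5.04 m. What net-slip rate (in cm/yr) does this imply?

dip-slip = heave / cos(dip) = 5.04 / cos(33.1°) = 6.016 m
net slip = dip-slip / sin(rake) = 6.016 / sin(50°) = 7.854 m
rate = 7.854 m / 248 years = 0.0317 m/yr = 3.17 cm/yr

3.17 cm/yr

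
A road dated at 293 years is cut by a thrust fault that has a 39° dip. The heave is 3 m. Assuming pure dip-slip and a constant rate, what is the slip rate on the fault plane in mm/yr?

dip-slip = heave / cos(dip) = 3 m / cos(39°) = 3.860 m
rate = 3.860 m / 293 years = 0.0132 m/yr = 13.2 mm/yr

13.2 mm/yr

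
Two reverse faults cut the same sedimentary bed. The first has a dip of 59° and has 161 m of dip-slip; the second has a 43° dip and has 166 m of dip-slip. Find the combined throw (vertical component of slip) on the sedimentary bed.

throw_A = 161 × sin(59°) = 138 m
throw_B = 166 × sin(43°) = 113.2 m
total = 138 + 113.2 = 251 m

251 m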